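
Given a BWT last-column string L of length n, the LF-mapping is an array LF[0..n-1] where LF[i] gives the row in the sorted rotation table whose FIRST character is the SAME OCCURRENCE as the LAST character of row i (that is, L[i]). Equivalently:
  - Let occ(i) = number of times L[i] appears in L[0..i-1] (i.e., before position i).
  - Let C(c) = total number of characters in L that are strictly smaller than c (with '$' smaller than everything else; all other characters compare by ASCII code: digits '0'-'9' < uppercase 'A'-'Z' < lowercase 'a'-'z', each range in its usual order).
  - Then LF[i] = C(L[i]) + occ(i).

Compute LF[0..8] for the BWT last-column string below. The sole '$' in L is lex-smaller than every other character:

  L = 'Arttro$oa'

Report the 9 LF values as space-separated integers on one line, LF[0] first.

Char counts: '$':1, 'A':1, 'a':1, 'o':2, 'r':2, 't':2
C (first-col start): C('$')=0, C('A')=1, C('a')=2, C('o')=3, C('r')=5, C('t')=7
L[0]='A': occ=0, LF[0]=C('A')+0=1+0=1
L[1]='r': occ=0, LF[1]=C('r')+0=5+0=5
L[2]='t': occ=0, LF[2]=C('t')+0=7+0=7
L[3]='t': occ=1, LF[3]=C('t')+1=7+1=8
L[4]='r': occ=1, LF[4]=C('r')+1=5+1=6
L[5]='o': occ=0, LF[5]=C('o')+0=3+0=3
L[6]='$': occ=0, LF[6]=C('$')+0=0+0=0
L[7]='o': occ=1, LF[7]=C('o')+1=3+1=4
L[8]='a': occ=0, LF[8]=C('a')+0=2+0=2

Answer: 1 5 7 8 6 3 0 4 2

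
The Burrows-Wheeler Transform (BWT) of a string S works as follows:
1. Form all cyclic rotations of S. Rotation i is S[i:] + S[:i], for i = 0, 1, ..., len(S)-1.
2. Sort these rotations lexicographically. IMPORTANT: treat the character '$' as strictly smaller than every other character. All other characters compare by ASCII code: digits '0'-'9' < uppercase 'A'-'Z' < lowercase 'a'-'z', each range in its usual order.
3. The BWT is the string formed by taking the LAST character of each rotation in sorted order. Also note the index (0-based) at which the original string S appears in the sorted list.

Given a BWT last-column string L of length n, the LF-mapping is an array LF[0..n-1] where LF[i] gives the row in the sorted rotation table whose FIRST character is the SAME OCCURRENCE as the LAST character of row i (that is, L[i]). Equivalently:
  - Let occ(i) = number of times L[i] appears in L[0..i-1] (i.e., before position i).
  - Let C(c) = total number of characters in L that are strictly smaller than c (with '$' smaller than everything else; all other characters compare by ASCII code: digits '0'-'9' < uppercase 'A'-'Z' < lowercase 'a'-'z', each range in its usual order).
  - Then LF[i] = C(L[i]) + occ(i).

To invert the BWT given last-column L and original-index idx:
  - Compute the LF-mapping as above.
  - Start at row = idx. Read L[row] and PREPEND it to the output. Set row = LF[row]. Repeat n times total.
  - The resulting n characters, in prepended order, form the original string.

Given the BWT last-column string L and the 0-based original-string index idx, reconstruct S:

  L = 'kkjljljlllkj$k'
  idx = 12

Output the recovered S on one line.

LF mapping: 5 6 1 9 2 10 3 11 12 13 7 4 0 8
Walk LF starting at row 12, prepending L[row]:
  step 1: row=12, L[12]='$', prepend. Next row=LF[12]=0
  step 2: row=0, L[0]='k', prepend. Next row=LF[0]=5
  step 3: row=5, L[5]='l', prepend. Next row=LF[5]=10
  step 4: row=10, L[10]='k', prepend. Next row=LF[10]=7
  step 5: row=7, L[7]='l', prepend. Next row=LF[7]=11
  step 6: row=11, L[11]='j', prepend. Next row=LF[11]=4
  step 7: row=4, L[4]='j', prepend. Next row=LF[4]=2
  step 8: row=2, L[2]='j', prepend. Next row=LF[2]=1
  step 9: row=1, L[1]='k', prepend. Next row=LF[1]=6
  step 10: row=6, L[6]='j', prepend. Next row=LF[6]=3
  step 11: row=3, L[3]='l', prepend. Next row=LF[3]=9
  step 12: row=9, L[9]='l', prepend. Next row=LF[9]=13
  step 13: row=13, L[13]='k', prepend. Next row=LF[13]=8
  step 14: row=8, L[8]='l', prepend. Next row=LF[8]=12
Reversed output: lklljkjjjlklk$

Answer: lklljkjjjlklk$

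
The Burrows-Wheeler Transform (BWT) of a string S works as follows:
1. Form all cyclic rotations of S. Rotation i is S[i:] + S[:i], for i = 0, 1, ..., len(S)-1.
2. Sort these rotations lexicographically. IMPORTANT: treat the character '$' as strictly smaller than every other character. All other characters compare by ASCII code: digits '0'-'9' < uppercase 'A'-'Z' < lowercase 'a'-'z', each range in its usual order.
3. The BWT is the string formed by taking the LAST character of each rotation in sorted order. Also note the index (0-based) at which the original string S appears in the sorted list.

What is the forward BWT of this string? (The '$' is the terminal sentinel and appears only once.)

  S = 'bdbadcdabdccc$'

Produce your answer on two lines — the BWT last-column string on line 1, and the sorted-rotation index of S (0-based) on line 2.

All 14 rotations (rotation i = S[i:]+S[:i]):
  rot[0] = bdbadcdabdccc$
  rot[1] = dbadcdabdccc$b
  rot[2] = badcdabdccc$bd
  rot[3] = adcdabdccc$bdb
  rot[4] = dcdabdccc$bdba
  rot[5] = cdabdccc$bdbad
  rot[6] = dabdccc$bdbadc
  rot[7] = abdccc$bdbadcd
  rot[8] = bdccc$bdbadcda
  rot[9] = dccc$bdbadcdab
  rot[10] = ccc$bdbadcdabd
  rot[11] = cc$bdbadcdabdc
  rot[12] = c$bdbadcdabdcc
  rot[13] = $bdbadcdabdccc
Sorted (with $ < everything):
  sorted[0] = $bdbadcdabdccc  (last char: 'c')
  sorted[1] = abdccc$bdbadcd  (last char: 'd')
  sorted[2] = adcdabdccc$bdb  (last char: 'b')
  sorted[3] = badcdabdccc$bd  (last char: 'd')
  sorted[4] = bdbadcdabdccc$  (last char: '$')
  sorted[5] = bdccc$bdbadcda  (last char: 'a')
  sorted[6] = c$bdbadcdabdcc  (last char: 'c')
  sorted[7] = cc$bdbadcdabdc  (last char: 'c')
  sorted[8] = ccc$bdbadcdabd  (last char: 'd')
  sorted[9] = cdabdccc$bdbad  (last char: 'd')
  sorted[10] = dabdccc$bdbadc  (last char: 'c')
  sorted[11] = dbadcdabdccc$b  (last char: 'b')
  sorted[12] = dccc$bdbadcdab  (last char: 'b')
  sorted[13] = dcdabdccc$bdba  (last char: 'a')
Last column: cdbd$accddcbba
Original string S is at sorted index 4

Answer: cdbd$accddcbba
4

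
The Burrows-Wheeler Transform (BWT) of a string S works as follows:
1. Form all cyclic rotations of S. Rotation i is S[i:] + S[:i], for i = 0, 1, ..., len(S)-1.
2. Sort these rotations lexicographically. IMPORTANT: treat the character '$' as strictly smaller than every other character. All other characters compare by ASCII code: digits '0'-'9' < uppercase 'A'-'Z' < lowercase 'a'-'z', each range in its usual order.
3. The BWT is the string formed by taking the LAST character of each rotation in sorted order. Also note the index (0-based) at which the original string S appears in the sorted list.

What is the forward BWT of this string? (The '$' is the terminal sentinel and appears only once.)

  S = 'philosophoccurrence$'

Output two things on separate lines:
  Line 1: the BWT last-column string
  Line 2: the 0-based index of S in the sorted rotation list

All 20 rotations (rotation i = S[i:]+S[:i]):
  rot[0] = philosophoccurrence$
  rot[1] = hilosophoccurrence$p
  rot[2] = ilosophoccurrence$ph
  rot[3] = losophoccurrence$phi
  rot[4] = osophoccurrence$phil
  rot[5] = sophoccurrence$philo
  rot[6] = ophoccurrence$philos
  rot[7] = phoccurrence$philoso
  rot[8] = hoccurrence$philosop
  rot[9] = occurrence$philosoph
  rot[10] = ccurrence$philosopho
  rot[11] = currence$philosophoc
  rot[12] = urrence$philosophocc
  rot[13] = rrence$philosophoccu
  rot[14] = rence$philosophoccur
  rot[15] = ence$philosophoccurr
  rot[16] = nce$philosophoccurre
  rot[17] = ce$philosophoccurren
  rot[18] = e$philosophoccurrenc
  rot[19] = $philosophoccurrence
Sorted (with $ < everything):
  sorted[0] = $philosophoccurrence  (last char: 'e')
  sorted[1] = ccurrence$philosopho  (last char: 'o')
  sorted[2] = ce$philosophoccurren  (last char: 'n')
  sorted[3] = currence$philosophoc  (last char: 'c')
  sorted[4] = e$philosophoccurrenc  (last char: 'c')
  sorted[5] = ence$philosophoccurr  (last char: 'r')
  sorted[6] = hilosophoccurrence$p  (last char: 'p')
  sorted[7] = hoccurrence$philosop  (last char: 'p')
  sorted[8] = ilosophoccurrence$ph  (last char: 'h')
  sorted[9] = losophoccurrence$phi  (last char: 'i')
  sorted[10] = nce$philosophoccurre  (last char: 'e')
  sorted[11] = occurrence$philosoph  (last char: 'h')
  sorted[12] = ophoccurrence$philos  (last char: 's')
  sorted[13] = osophoccurrence$phil  (last char: 'l')
  sorted[14] = philosophoccurrence$  (last char: '$')
  sorted[15] = phoccurrence$philoso  (last char: 'o')
  sorted[16] = rence$philosophoccur  (last char: 'r')
  sorted[17] = rrence$philosophoccu  (last char: 'u')
  sorted[18] = sophoccurrence$philo  (last char: 'o')
  sorted[19] = urrence$philosophocc  (last char: 'c')
Last column: eonccrpphiehsl$oruoc
Original string S is at sorted index 14

Answer: eonccrpphiehsl$oruoc
14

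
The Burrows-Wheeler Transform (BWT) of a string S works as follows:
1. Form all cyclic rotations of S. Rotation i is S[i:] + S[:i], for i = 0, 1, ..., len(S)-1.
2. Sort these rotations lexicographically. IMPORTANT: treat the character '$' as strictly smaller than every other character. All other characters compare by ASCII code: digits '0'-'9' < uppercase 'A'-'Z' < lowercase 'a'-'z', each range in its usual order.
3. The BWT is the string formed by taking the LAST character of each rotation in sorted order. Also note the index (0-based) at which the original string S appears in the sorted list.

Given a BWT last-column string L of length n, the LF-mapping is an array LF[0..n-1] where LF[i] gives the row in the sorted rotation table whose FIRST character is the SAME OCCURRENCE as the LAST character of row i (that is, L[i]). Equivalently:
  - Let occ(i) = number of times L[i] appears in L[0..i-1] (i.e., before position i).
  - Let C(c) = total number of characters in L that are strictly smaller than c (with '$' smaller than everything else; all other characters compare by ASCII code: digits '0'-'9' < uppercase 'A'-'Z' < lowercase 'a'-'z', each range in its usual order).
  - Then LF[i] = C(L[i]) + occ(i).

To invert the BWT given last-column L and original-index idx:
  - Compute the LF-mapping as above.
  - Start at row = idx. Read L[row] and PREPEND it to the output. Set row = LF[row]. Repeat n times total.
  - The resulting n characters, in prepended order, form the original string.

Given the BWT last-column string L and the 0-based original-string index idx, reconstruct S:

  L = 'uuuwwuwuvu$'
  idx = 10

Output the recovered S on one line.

Answer: wuwuuvwuuu$

Derivation:
LF mapping: 1 2 3 8 9 4 10 5 7 6 0
Walk LF starting at row 10, prepending L[row]:
  step 1: row=10, L[10]='$', prepend. Next row=LF[10]=0
  step 2: row=0, L[0]='u', prepend. Next row=LF[0]=1
  step 3: row=1, L[1]='u', prepend. Next row=LF[1]=2
  step 4: row=2, L[2]='u', prepend. Next row=LF[2]=3
  step 5: row=3, L[3]='w', prepend. Next row=LF[3]=8
  step 6: row=8, L[8]='v', prepend. Next row=LF[8]=7
  step 7: row=7, L[7]='u', prepend. Next row=LF[7]=5
  step 8: row=5, L[5]='u', prepend. Next row=LF[5]=4
  step 9: row=4, L[4]='w', prepend. Next row=LF[4]=9
  step 10: row=9, L[9]='u', prepend. Next row=LF[9]=6
  step 11: row=6, L[6]='w', prepend. Next row=LF[6]=10
Reversed output: wuwuuvwuuu$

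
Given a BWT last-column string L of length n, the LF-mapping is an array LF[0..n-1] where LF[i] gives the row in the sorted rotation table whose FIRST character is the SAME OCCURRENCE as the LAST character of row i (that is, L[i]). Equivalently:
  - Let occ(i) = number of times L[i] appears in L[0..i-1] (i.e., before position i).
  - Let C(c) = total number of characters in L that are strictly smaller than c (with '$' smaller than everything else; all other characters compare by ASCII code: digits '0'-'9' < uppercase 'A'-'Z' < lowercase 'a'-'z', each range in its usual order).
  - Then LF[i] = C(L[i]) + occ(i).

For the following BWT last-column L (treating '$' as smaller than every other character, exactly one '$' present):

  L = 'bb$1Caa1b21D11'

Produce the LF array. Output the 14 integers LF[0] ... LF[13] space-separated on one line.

Answer: 11 12 0 1 7 9 10 2 13 6 3 8 4 5

Derivation:
Char counts: '$':1, '1':5, '2':1, 'C':1, 'D':1, 'a':2, 'b':3
C (first-col start): C('$')=0, C('1')=1, C('2')=6, C('C')=7, C('D')=8, C('a')=9, C('b')=11
L[0]='b': occ=0, LF[0]=C('b')+0=11+0=11
L[1]='b': occ=1, LF[1]=C('b')+1=11+1=12
L[2]='$': occ=0, LF[2]=C('$')+0=0+0=0
L[3]='1': occ=0, LF[3]=C('1')+0=1+0=1
L[4]='C': occ=0, LF[4]=C('C')+0=7+0=7
L[5]='a': occ=0, LF[5]=C('a')+0=9+0=9
L[6]='a': occ=1, LF[6]=C('a')+1=9+1=10
L[7]='1': occ=1, LF[7]=C('1')+1=1+1=2
L[8]='b': occ=2, LF[8]=C('b')+2=11+2=13
L[9]='2': occ=0, LF[9]=C('2')+0=6+0=6
L[10]='1': occ=2, LF[10]=C('1')+2=1+2=3
L[11]='D': occ=0, LF[11]=C('D')+0=8+0=8
L[12]='1': occ=3, LF[12]=C('1')+3=1+3=4
L[13]='1': occ=4, LF[13]=C('1')+4=1+4=5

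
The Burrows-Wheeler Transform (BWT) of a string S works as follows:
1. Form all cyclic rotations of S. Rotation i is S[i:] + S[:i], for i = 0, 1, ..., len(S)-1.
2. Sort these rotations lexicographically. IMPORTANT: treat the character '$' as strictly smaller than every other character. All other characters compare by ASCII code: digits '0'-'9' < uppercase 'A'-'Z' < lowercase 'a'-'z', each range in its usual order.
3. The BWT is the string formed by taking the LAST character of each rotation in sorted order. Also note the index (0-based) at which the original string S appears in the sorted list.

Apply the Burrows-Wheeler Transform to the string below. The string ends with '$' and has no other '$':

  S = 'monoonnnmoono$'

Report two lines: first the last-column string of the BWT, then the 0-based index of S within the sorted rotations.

Answer: o$nnnooonoomnm
1

Derivation:
All 14 rotations (rotation i = S[i:]+S[:i]):
  rot[0] = monoonnnmoono$
  rot[1] = onoonnnmoono$m
  rot[2] = noonnnmoono$mo
  rot[3] = oonnnmoono$mon
  rot[4] = onnnmoono$mono
  rot[5] = nnnmoono$monoo
  rot[6] = nnmoono$monoon
  rot[7] = nmoono$monoonn
  rot[8] = moono$monoonnn
  rot[9] = oono$monoonnnm
  rot[10] = ono$monoonnnmo
  rot[11] = no$monoonnnmoo
  rot[12] = o$monoonnnmoon
  rot[13] = $monoonnnmoono
Sorted (with $ < everything):
  sorted[0] = $monoonnnmoono  (last char: 'o')
  sorted[1] = monoonnnmoono$  (last char: '$')
  sorted[2] = moono$monoonnn  (last char: 'n')
  sorted[3] = nmoono$monoonn  (last char: 'n')
  sorted[4] = nnmoono$monoon  (last char: 'n')
  sorted[5] = nnnmoono$monoo  (last char: 'o')
  sorted[6] = no$monoonnnmoo  (last char: 'o')
  sorted[7] = noonnnmoono$mo  (last char: 'o')
  sorted[8] = o$monoonnnmoon  (last char: 'n')
  sorted[9] = onnnmoono$mono  (last char: 'o')
  sorted[10] = ono$monoonnnmo  (last char: 'o')
  sorted[11] = onoonnnmoono$m  (last char: 'm')
  sorted[12] = oonnnmoono$mon  (last char: 'n')
  sorted[13] = oono$monoonnnm  (last char: 'm')
Last column: o$nnnooonoomnm
Original string S is at sorted index 1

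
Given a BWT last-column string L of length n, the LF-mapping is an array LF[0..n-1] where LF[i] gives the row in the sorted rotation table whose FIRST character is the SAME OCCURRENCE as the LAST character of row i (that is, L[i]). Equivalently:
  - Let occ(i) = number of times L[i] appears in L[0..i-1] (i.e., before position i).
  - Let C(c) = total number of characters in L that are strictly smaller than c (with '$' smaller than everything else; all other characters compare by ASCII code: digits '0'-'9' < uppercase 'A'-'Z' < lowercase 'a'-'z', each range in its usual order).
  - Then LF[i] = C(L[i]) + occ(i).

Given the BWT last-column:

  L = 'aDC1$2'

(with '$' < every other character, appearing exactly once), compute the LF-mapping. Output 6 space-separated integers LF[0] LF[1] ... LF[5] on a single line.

Char counts: '$':1, '1':1, '2':1, 'C':1, 'D':1, 'a':1
C (first-col start): C('$')=0, C('1')=1, C('2')=2, C('C')=3, C('D')=4, C('a')=5
L[0]='a': occ=0, LF[0]=C('a')+0=5+0=5
L[1]='D': occ=0, LF[1]=C('D')+0=4+0=4
L[2]='C': occ=0, LF[2]=C('C')+0=3+0=3
L[3]='1': occ=0, LF[3]=C('1')+0=1+0=1
L[4]='$': occ=0, LF[4]=C('$')+0=0+0=0
L[5]='2': occ=0, LF[5]=C('2')+0=2+0=2

Answer: 5 4 3 1 0 2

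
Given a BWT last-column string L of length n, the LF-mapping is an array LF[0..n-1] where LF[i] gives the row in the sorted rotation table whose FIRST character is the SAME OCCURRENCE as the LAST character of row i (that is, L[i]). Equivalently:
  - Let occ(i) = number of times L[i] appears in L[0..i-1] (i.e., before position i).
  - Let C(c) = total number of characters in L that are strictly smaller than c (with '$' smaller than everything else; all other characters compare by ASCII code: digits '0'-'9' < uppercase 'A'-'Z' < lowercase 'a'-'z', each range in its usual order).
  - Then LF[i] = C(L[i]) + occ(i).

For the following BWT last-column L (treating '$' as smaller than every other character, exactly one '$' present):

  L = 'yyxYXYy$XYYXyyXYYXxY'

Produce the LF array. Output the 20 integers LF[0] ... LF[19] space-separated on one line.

Char counts: '$':1, 'X':5, 'Y':7, 'x':2, 'y':5
C (first-col start): C('$')=0, C('X')=1, C('Y')=6, C('x')=13, C('y')=15
L[0]='y': occ=0, LF[0]=C('y')+0=15+0=15
L[1]='y': occ=1, LF[1]=C('y')+1=15+1=16
L[2]='x': occ=0, LF[2]=C('x')+0=13+0=13
L[3]='Y': occ=0, LF[3]=C('Y')+0=6+0=6
L[4]='X': occ=0, LF[4]=C('X')+0=1+0=1
L[5]='Y': occ=1, LF[5]=C('Y')+1=6+1=7
L[6]='y': occ=2, LF[6]=C('y')+2=15+2=17
L[7]='$': occ=0, LF[7]=C('$')+0=0+0=0
L[8]='X': occ=1, LF[8]=C('X')+1=1+1=2
L[9]='Y': occ=2, LF[9]=C('Y')+2=6+2=8
L[10]='Y': occ=3, LF[10]=C('Y')+3=6+3=9
L[11]='X': occ=2, LF[11]=C('X')+2=1+2=3
L[12]='y': occ=3, LF[12]=C('y')+3=15+3=18
L[13]='y': occ=4, LF[13]=C('y')+4=15+4=19
L[14]='X': occ=3, LF[14]=C('X')+3=1+3=4
L[15]='Y': occ=4, LF[15]=C('Y')+4=6+4=10
L[16]='Y': occ=5, LF[16]=C('Y')+5=6+5=11
L[17]='X': occ=4, LF[17]=C('X')+4=1+4=5
L[18]='x': occ=1, LF[18]=C('x')+1=13+1=14
L[19]='Y': occ=6, LF[19]=C('Y')+6=6+6=12

Answer: 15 16 13 6 1 7 17 0 2 8 9 3 18 19 4 10 11 5 14 12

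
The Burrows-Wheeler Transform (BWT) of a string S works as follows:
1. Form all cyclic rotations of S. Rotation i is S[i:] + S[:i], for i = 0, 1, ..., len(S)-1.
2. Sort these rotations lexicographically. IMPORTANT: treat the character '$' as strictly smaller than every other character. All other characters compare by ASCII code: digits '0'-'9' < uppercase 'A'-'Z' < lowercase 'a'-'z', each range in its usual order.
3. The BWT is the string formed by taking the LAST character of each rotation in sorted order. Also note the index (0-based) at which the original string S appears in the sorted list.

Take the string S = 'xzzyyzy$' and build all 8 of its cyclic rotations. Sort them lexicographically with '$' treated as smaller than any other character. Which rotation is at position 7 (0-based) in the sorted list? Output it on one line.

All 8 rotations (rotation i = S[i:]+S[:i]):
  rot[0] = xzzyyzy$
  rot[1] = zzyyzy$x
  rot[2] = zyyzy$xz
  rot[3] = yyzy$xzz
  rot[4] = yzy$xzzy
  rot[5] = zy$xzzyy
  rot[6] = y$xzzyyz
  rot[7] = $xzzyyzy
Sorted (with $ < everything):
  sorted[0] = $xzzyyzy
  sorted[1] = xzzyyzy$
  sorted[2] = y$xzzyyz
  sorted[3] = yyzy$xzz
  sorted[4] = yzy$xzzy
  sorted[5] = zy$xzzyy
  sorted[6] = zyyzy$xz
  sorted[7] = zzyyzy$x
sorted[7] = zzyyzy$x

Answer: zzyyzy$x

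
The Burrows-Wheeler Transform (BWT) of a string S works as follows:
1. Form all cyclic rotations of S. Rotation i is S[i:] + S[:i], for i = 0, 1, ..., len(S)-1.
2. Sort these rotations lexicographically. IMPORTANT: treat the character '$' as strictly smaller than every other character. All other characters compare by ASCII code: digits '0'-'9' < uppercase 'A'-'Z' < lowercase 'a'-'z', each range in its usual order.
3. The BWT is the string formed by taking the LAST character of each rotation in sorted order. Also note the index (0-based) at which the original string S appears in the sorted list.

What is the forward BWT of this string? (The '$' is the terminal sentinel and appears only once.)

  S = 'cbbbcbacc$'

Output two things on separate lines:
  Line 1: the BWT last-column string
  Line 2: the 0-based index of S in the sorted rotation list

All 10 rotations (rotation i = S[i:]+S[:i]):
  rot[0] = cbbbcbacc$
  rot[1] = bbbcbacc$c
  rot[2] = bbcbacc$cb
  rot[3] = bcbacc$cbb
  rot[4] = cbacc$cbbb
  rot[5] = bacc$cbbbc
  rot[6] = acc$cbbbcb
  rot[7] = cc$cbbbcba
  rot[8] = c$cbbbcbac
  rot[9] = $cbbbcbacc
Sorted (with $ < everything):
  sorted[0] = $cbbbcbacc  (last char: 'c')
  sorted[1] = acc$cbbbcb  (last char: 'b')
  sorted[2] = bacc$cbbbc  (last char: 'c')
  sorted[3] = bbbcbacc$c  (last char: 'c')
  sorted[4] = bbcbacc$cb  (last char: 'b')
  sorted[5] = bcbacc$cbb  (last char: 'b')
  sorted[6] = c$cbbbcbac  (last char: 'c')
  sorted[7] = cbacc$cbbb  (last char: 'b')
  sorted[8] = cbbbcbacc$  (last char: '$')
  sorted[9] = cc$cbbbcba  (last char: 'a')
Last column: cbccbbcb$a
Original string S is at sorted index 8

Answer: cbccbbcb$a
8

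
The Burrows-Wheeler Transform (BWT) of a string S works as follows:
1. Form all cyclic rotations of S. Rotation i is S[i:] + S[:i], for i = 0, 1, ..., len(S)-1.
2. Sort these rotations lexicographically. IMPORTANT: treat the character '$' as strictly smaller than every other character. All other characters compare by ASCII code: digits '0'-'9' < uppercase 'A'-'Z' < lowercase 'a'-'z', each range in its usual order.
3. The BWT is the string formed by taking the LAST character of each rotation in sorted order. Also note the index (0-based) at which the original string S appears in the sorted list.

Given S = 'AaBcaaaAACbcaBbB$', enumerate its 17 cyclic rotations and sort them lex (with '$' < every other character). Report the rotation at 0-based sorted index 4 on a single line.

Answer: B$AaBcaaaAACbcaBb

Derivation:
All 17 rotations (rotation i = S[i:]+S[:i]):
  rot[0] = AaBcaaaAACbcaBbB$
  rot[1] = aBcaaaAACbcaBbB$A
  rot[2] = BcaaaAACbcaBbB$Aa
  rot[3] = caaaAACbcaBbB$AaB
  rot[4] = aaaAACbcaBbB$AaBc
  rot[5] = aaAACbcaBbB$AaBca
  rot[6] = aAACbcaBbB$AaBcaa
  rot[7] = AACbcaBbB$AaBcaaa
  rot[8] = ACbcaBbB$AaBcaaaA
  rot[9] = CbcaBbB$AaBcaaaAA
  rot[10] = bcaBbB$AaBcaaaAAC
  rot[11] = caBbB$AaBcaaaAACb
  rot[12] = aBbB$AaBcaaaAACbc
  rot[13] = BbB$AaBcaaaAACbca
  rot[14] = bB$AaBcaaaAACbcaB
  rot[15] = B$AaBcaaaAACbcaBb
  rot[16] = $AaBcaaaAACbcaBbB
Sorted (with $ < everything):
  sorted[0] = $AaBcaaaAACbcaBbB
  sorted[1] = AACbcaBbB$AaBcaaa
  sorted[2] = ACbcaBbB$AaBcaaaA
  sorted[3] = AaBcaaaAACbcaBbB$
  sorted[4] = B$AaBcaaaAACbcaBb
  sorted[5] = BbB$AaBcaaaAACbca
  sorted[6] = BcaaaAACbcaBbB$Aa
  sorted[7] = CbcaBbB$AaBcaaaAA
  sorted[8] = aAACbcaBbB$AaBcaa
  sorted[9] = aBbB$AaBcaaaAACbc
  sorted[10] = aBcaaaAACbcaBbB$A
  sorted[11] = aaAACbcaBbB$AaBca
  sorted[12] = aaaAACbcaBbB$AaBc
  sorted[13] = bB$AaBcaaaAACbcaB
  sorted[14] = bcaBbB$AaBcaaaAAC
  sorted[15] = caBbB$AaBcaaaAACb
  sorted[16] = caaaAACbcaBbB$AaB
sorted[4] = B$AaBcaaaAACbcaBb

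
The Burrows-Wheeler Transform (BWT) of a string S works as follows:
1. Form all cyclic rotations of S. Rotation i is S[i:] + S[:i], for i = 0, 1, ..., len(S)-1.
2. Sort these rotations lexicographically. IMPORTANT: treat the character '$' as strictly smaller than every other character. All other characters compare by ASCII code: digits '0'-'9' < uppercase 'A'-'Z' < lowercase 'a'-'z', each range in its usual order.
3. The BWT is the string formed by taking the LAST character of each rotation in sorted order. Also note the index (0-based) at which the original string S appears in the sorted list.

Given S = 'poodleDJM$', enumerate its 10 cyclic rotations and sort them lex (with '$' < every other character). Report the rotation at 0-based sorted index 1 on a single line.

All 10 rotations (rotation i = S[i:]+S[:i]):
  rot[0] = poodleDJM$
  rot[1] = oodleDJM$p
  rot[2] = odleDJM$po
  rot[3] = dleDJM$poo
  rot[4] = leDJM$pood
  rot[5] = eDJM$poodl
  rot[6] = DJM$poodle
  rot[7] = JM$poodleD
  rot[8] = M$poodleDJ
  rot[9] = $poodleDJM
Sorted (with $ < everything):
  sorted[0] = $poodleDJM
  sorted[1] = DJM$poodle
  sorted[2] = JM$poodleD
  sorted[3] = M$poodleDJ
  sorted[4] = dleDJM$poo
  sorted[5] = eDJM$poodl
  sorted[6] = leDJM$pood
  sorted[7] = odleDJM$po
  sorted[8] = oodleDJM$p
  sorted[9] = poodleDJM$
sorted[1] = DJM$poodle

Answer: DJM$poodle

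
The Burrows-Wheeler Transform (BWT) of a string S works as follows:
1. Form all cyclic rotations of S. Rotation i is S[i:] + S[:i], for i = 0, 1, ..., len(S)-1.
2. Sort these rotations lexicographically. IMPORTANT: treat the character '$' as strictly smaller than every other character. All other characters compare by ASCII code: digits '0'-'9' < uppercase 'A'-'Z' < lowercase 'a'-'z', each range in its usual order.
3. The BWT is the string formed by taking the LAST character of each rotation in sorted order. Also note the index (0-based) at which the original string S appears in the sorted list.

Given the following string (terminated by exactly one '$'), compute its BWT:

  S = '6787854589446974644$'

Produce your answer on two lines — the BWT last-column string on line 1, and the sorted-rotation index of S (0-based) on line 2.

Answer: 4469574844$498677586
10

Derivation:
All 20 rotations (rotation i = S[i:]+S[:i]):
  rot[0] = 6787854589446974644$
  rot[1] = 787854589446974644$6
  rot[2] = 87854589446974644$67
  rot[3] = 7854589446974644$678
  rot[4] = 854589446974644$6787
  rot[5] = 54589446974644$67878
  rot[6] = 4589446974644$678785
  rot[7] = 589446974644$6787854
  rot[8] = 89446974644$67878545
  rot[9] = 9446974644$678785458
  rot[10] = 446974644$6787854589
  rot[11] = 46974644$67878545894
  rot[12] = 6974644$678785458944
  rot[13] = 974644$6787854589446
  rot[14] = 74644$67878545894469
  rot[15] = 4644$678785458944697
  rot[16] = 644$6787854589446974
  rot[17] = 44$67878545894469746
  rot[18] = 4$678785458944697464
  rot[19] = $6787854589446974644
Sorted (with $ < everything):
  sorted[0] = $6787854589446974644  (last char: '4')
  sorted[1] = 4$678785458944697464  (last char: '4')
  sorted[2] = 44$67878545894469746  (last char: '6')
  sorted[3] = 446974644$6787854589  (last char: '9')
  sorted[4] = 4589446974644$678785  (last char: '5')
  sorted[5] = 4644$678785458944697  (last char: '7')
  sorted[6] = 46974644$67878545894  (last char: '4')
  sorted[7] = 54589446974644$67878  (last char: '8')
  sorted[8] = 589446974644$6787854  (last char: '4')
  sorted[9] = 644$6787854589446974  (last char: '4')
  sorted[10] = 6787854589446974644$  (last char: '$')
  sorted[11] = 6974644$678785458944  (last char: '4')
  sorted[12] = 74644$67878545894469  (last char: '9')
  sorted[13] = 7854589446974644$678  (last char: '8')
  sorted[14] = 787854589446974644$6  (last char: '6')
  sorted[15] = 854589446974644$6787  (last char: '7')
  sorted[16] = 87854589446974644$67  (last char: '7')
  sorted[17] = 89446974644$67878545  (last char: '5')
  sorted[18] = 9446974644$678785458  (last char: '8')
  sorted[19] = 974644$6787854589446  (last char: '6')
Last column: 4469574844$498677586
Original string S is at sorted index 10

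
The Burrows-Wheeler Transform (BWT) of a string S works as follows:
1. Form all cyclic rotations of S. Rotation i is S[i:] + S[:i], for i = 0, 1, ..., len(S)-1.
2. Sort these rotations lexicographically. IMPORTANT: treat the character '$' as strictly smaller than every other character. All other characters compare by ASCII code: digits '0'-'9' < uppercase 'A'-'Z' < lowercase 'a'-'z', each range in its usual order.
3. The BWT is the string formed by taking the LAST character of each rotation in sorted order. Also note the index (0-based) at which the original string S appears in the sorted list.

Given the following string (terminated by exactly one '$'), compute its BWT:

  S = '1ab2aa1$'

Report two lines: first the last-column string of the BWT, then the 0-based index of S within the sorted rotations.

Answer: 1a$ba21a
2

Derivation:
All 8 rotations (rotation i = S[i:]+S[:i]):
  rot[0] = 1ab2aa1$
  rot[1] = ab2aa1$1
  rot[2] = b2aa1$1a
  rot[3] = 2aa1$1ab
  rot[4] = aa1$1ab2
  rot[5] = a1$1ab2a
  rot[6] = 1$1ab2aa
  rot[7] = $1ab2aa1
Sorted (with $ < everything):
  sorted[0] = $1ab2aa1  (last char: '1')
  sorted[1] = 1$1ab2aa  (last char: 'a')
  sorted[2] = 1ab2aa1$  (last char: '$')
  sorted[3] = 2aa1$1ab  (last char: 'b')
  sorted[4] = a1$1ab2a  (last char: 'a')
  sorted[5] = aa1$1ab2  (last char: '2')
  sorted[6] = ab2aa1$1  (last char: '1')
  sorted[7] = b2aa1$1a  (last char: 'a')
Last column: 1a$ba21a
Original string S is at sorted index 2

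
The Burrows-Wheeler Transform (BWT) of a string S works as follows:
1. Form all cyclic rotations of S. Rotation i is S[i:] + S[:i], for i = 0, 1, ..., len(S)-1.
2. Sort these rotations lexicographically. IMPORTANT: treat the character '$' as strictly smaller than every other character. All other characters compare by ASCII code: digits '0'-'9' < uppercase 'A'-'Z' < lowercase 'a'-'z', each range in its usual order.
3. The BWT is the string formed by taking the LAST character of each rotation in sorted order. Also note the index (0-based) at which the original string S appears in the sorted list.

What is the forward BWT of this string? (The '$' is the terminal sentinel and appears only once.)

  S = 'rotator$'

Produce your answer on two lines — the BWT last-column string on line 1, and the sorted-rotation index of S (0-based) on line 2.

All 8 rotations (rotation i = S[i:]+S[:i]):
  rot[0] = rotator$
  rot[1] = otator$r
  rot[2] = tator$ro
  rot[3] = ator$rot
  rot[4] = tor$rota
  rot[5] = or$rotat
  rot[6] = r$rotato
  rot[7] = $rotator
Sorted (with $ < everything):
  sorted[0] = $rotator  (last char: 'r')
  sorted[1] = ator$rot  (last char: 't')
  sorted[2] = or$rotat  (last char: 't')
  sorted[3] = otator$r  (last char: 'r')
  sorted[4] = r$rotato  (last char: 'o')
  sorted[5] = rotator$  (last char: '$')
  sorted[6] = tator$ro  (last char: 'o')
  sorted[7] = tor$rota  (last char: 'a')
Last column: rttro$oa
Original string S is at sorted index 5

Answer: rttro$oa
5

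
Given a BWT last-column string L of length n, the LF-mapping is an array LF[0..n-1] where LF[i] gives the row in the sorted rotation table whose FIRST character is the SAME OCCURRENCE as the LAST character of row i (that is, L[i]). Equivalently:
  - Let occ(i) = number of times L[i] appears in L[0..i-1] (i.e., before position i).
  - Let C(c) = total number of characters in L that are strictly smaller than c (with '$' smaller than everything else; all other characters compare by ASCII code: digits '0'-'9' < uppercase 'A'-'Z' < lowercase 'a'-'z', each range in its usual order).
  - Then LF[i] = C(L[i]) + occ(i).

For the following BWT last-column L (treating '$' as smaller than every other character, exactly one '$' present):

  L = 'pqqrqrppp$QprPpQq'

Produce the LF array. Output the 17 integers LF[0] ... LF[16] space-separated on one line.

Char counts: '$':1, 'P':1, 'Q':2, 'p':6, 'q':4, 'r':3
C (first-col start): C('$')=0, C('P')=1, C('Q')=2, C('p')=4, C('q')=10, C('r')=14
L[0]='p': occ=0, LF[0]=C('p')+0=4+0=4
L[1]='q': occ=0, LF[1]=C('q')+0=10+0=10
L[2]='q': occ=1, LF[2]=C('q')+1=10+1=11
L[3]='r': occ=0, LF[3]=C('r')+0=14+0=14
L[4]='q': occ=2, LF[4]=C('q')+2=10+2=12
L[5]='r': occ=1, LF[5]=C('r')+1=14+1=15
L[6]='p': occ=1, LF[6]=C('p')+1=4+1=5
L[7]='p': occ=2, LF[7]=C('p')+2=4+2=6
L[8]='p': occ=3, LF[8]=C('p')+3=4+3=7
L[9]='$': occ=0, LF[9]=C('$')+0=0+0=0
L[10]='Q': occ=0, LF[10]=C('Q')+0=2+0=2
L[11]='p': occ=4, LF[11]=C('p')+4=4+4=8
L[12]='r': occ=2, LF[12]=C('r')+2=14+2=16
L[13]='P': occ=0, LF[13]=C('P')+0=1+0=1
L[14]='p': occ=5, LF[14]=C('p')+5=4+5=9
L[15]='Q': occ=1, LF[15]=C('Q')+1=2+1=3
L[16]='q': occ=3, LF[16]=C('q')+3=10+3=13

Answer: 4 10 11 14 12 15 5 6 7 0 2 8 16 1 9 3 13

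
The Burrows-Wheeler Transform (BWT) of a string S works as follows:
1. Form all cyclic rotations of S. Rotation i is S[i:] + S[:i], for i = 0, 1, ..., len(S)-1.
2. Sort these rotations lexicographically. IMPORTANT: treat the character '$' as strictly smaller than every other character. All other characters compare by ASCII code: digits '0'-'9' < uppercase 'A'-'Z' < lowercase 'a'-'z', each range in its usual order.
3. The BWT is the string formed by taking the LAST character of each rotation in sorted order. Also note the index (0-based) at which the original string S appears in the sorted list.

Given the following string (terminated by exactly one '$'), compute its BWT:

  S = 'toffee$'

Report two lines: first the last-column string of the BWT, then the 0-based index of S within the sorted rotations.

Answer: eeffot$
6

Derivation:
All 7 rotations (rotation i = S[i:]+S[:i]):
  rot[0] = toffee$
  rot[1] = offee$t
  rot[2] = ffee$to
  rot[3] = fee$tof
  rot[4] = ee$toff
  rot[5] = e$toffe
  rot[6] = $toffee
Sorted (with $ < everything):
  sorted[0] = $toffee  (last char: 'e')
  sorted[1] = e$toffe  (last char: 'e')
  sorted[2] = ee$toff  (last char: 'f')
  sorted[3] = fee$tof  (last char: 'f')
  sorted[4] = ffee$to  (last char: 'o')
  sorted[5] = offee$t  (last char: 't')
  sorted[6] = toffee$  (last char: '$')
Last column: eeffot$
Original string S is at sorted index 6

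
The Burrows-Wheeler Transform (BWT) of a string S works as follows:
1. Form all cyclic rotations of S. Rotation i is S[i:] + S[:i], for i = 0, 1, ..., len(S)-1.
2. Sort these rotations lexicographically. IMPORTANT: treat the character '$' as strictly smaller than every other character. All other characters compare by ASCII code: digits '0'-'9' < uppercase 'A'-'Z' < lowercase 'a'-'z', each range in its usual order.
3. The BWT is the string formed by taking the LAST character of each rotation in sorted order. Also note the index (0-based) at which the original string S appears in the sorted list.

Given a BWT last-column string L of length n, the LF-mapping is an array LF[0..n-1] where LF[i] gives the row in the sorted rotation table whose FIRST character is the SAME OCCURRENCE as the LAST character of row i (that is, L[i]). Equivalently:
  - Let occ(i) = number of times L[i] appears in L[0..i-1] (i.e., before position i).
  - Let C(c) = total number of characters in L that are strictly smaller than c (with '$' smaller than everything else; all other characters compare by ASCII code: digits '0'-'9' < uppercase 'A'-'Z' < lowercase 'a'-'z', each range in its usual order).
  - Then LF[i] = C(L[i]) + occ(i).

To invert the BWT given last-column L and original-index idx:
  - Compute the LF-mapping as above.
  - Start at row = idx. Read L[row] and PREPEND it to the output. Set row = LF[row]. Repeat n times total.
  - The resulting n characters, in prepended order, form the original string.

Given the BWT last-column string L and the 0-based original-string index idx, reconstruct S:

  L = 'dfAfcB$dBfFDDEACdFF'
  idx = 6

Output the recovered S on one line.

LF mapping: 13 16 1 17 12 3 0 14 4 18 9 6 7 8 2 5 15 10 11
Walk LF starting at row 6, prepending L[row]:
  step 1: row=6, L[6]='$', prepend. Next row=LF[6]=0
  step 2: row=0, L[0]='d', prepend. Next row=LF[0]=13
  step 3: row=13, L[13]='E', prepend. Next row=LF[13]=8
  step 4: row=8, L[8]='B', prepend. Next row=LF[8]=4
  step 5: row=4, L[4]='c', prepend. Next row=LF[4]=12
  step 6: row=12, L[12]='D', prepend. Next row=LF[12]=7
  step 7: row=7, L[7]='d', prepend. Next row=LF[7]=14
  step 8: row=14, L[14]='A', prepend. Next row=LF[14]=2
  step 9: row=2, L[2]='A', prepend. Next row=LF[2]=1
  step 10: row=1, L[1]='f', prepend. Next row=LF[1]=16
  step 11: row=16, L[16]='d', prepend. Next row=LF[16]=15
  step 12: row=15, L[15]='C', prepend. Next row=LF[15]=5
  step 13: row=5, L[5]='B', prepend. Next row=LF[5]=3
  step 14: row=3, L[3]='f', prepend. Next row=LF[3]=17
  step 15: row=17, L[17]='F', prepend. Next row=LF[17]=10
  step 16: row=10, L[10]='F', prepend. Next row=LF[10]=9
  step 17: row=9, L[9]='f', prepend. Next row=LF[9]=18
  step 18: row=18, L[18]='F', prepend. Next row=LF[18]=11
  step 19: row=11, L[11]='D', prepend. Next row=LF[11]=6
Reversed output: DFfFFfBCdfAAdDcBEd$

Answer: DFfFFfBCdfAAdDcBEd$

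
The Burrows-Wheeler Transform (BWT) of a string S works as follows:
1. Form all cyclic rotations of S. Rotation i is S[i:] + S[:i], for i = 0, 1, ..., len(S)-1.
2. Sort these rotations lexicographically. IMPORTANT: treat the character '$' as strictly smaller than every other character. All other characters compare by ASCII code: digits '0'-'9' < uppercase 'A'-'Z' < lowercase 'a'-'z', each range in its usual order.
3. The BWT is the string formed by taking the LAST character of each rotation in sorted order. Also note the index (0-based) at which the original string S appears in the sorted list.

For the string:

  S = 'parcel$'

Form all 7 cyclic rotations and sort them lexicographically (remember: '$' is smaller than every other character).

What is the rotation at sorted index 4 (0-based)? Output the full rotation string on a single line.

Answer: l$parce

Derivation:
All 7 rotations (rotation i = S[i:]+S[:i]):
  rot[0] = parcel$
  rot[1] = arcel$p
  rot[2] = rcel$pa
  rot[3] = cel$par
  rot[4] = el$parc
  rot[5] = l$parce
  rot[6] = $parcel
Sorted (with $ < everything):
  sorted[0] = $parcel
  sorted[1] = arcel$p
  sorted[2] = cel$par
  sorted[3] = el$parc
  sorted[4] = l$parce
  sorted[5] = parcel$
  sorted[6] = rcel$pa
sorted[4] = l$parce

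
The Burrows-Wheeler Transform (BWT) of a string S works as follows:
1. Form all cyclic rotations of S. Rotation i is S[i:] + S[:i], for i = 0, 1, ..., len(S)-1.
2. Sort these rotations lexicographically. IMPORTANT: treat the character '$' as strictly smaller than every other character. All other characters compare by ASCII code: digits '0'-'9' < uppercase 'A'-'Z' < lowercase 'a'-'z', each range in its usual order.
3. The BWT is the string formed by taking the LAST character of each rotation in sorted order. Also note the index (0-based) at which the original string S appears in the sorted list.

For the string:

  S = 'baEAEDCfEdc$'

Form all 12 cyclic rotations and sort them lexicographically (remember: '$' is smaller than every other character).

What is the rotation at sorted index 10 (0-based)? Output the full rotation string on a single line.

All 12 rotations (rotation i = S[i:]+S[:i]):
  rot[0] = baEAEDCfEdc$
  rot[1] = aEAEDCfEdc$b
  rot[2] = EAEDCfEdc$ba
  rot[3] = AEDCfEdc$baE
  rot[4] = EDCfEdc$baEA
  rot[5] = DCfEdc$baEAE
  rot[6] = CfEdc$baEAED
  rot[7] = fEdc$baEAEDC
  rot[8] = Edc$baEAEDCf
  rot[9] = dc$baEAEDCfE
  rot[10] = c$baEAEDCfEd
  rot[11] = $baEAEDCfEdc
Sorted (with $ < everything):
  sorted[0] = $baEAEDCfEdc
  sorted[1] = AEDCfEdc$baE
  sorted[2] = CfEdc$baEAED
  sorted[3] = DCfEdc$baEAE
  sorted[4] = EAEDCfEdc$ba
  sorted[5] = EDCfEdc$baEA
  sorted[6] = Edc$baEAEDCf
  sorted[7] = aEAEDCfEdc$b
  sorted[8] = baEAEDCfEdc$
  sorted[9] = c$baEAEDCfEd
  sorted[10] = dc$baEAEDCfE
  sorted[11] = fEdc$baEAEDC
sorted[10] = dc$baEAEDCfE

Answer: dc$baEAEDCfE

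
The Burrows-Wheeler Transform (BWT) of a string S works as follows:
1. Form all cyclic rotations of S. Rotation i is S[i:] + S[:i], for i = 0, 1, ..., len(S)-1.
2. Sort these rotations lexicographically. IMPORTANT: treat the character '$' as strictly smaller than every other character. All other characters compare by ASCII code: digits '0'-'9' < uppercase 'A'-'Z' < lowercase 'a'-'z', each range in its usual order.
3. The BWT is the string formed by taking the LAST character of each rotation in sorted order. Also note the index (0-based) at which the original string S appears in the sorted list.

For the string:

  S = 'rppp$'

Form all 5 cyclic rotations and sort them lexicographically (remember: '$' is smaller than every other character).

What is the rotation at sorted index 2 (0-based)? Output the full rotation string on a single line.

All 5 rotations (rotation i = S[i:]+S[:i]):
  rot[0] = rppp$
  rot[1] = ppp$r
  rot[2] = pp$rp
  rot[3] = p$rpp
  rot[4] = $rppp
Sorted (with $ < everything):
  sorted[0] = $rppp
  sorted[1] = p$rpp
  sorted[2] = pp$rp
  sorted[3] = ppp$r
  sorted[4] = rppp$
sorted[2] = pp$rp

Answer: pp$rp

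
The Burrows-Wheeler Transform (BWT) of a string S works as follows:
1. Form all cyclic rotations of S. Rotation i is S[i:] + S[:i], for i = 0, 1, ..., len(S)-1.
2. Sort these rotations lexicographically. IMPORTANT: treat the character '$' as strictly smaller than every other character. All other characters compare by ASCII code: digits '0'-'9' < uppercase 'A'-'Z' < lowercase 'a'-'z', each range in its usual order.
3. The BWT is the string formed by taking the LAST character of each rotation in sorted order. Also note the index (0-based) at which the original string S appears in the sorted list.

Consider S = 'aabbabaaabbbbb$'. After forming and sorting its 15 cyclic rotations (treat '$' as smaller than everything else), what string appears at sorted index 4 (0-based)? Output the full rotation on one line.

All 15 rotations (rotation i = S[i:]+S[:i]):
  rot[0] = aabbabaaabbbbb$
  rot[1] = abbabaaabbbbb$a
  rot[2] = bbabaaabbbbb$aa
  rot[3] = babaaabbbbb$aab
  rot[4] = abaaabbbbb$aabb
  rot[5] = baaabbbbb$aabba
  rot[6] = aaabbbbb$aabbab
  rot[7] = aabbbbb$aabbaba
  rot[8] = abbbbb$aabbabaa
  rot[9] = bbbbb$aabbabaaa
  rot[10] = bbbb$aabbabaaab
  rot[11] = bbb$aabbabaaabb
  rot[12] = bb$aabbabaaabbb
  rot[13] = b$aabbabaaabbbb
  rot[14] = $aabbabaaabbbbb
Sorted (with $ < everything):
  sorted[0] = $aabbabaaabbbbb
  sorted[1] = aaabbbbb$aabbab
  sorted[2] = aabbabaaabbbbb$
  sorted[3] = aabbbbb$aabbaba
  sorted[4] = abaaabbbbb$aabb
  sorted[5] = abbabaaabbbbb$a
  sorted[6] = abbbbb$aabbabaa
  sorted[7] = b$aabbabaaabbbb
  sorted[8] = baaabbbbb$aabba
  sorted[9] = babaaabbbbb$aab
  sorted[10] = bb$aabbabaaabbb
  sorted[11] = bbabaaabbbbb$aa
  sorted[12] = bbb$aabbabaaabb
  sorted[13] = bbbb$aabbabaaab
  sorted[14] = bbbbb$aabbabaaa
sorted[4] = abaaabbbbb$aabb

Answer: abaaabbbbb$aabb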